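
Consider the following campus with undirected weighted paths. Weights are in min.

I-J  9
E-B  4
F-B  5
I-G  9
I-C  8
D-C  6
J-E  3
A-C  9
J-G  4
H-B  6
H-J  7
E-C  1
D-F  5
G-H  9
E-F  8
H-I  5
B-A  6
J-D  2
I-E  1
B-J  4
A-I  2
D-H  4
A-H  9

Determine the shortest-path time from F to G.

11 min

Settle nodes by increasing distance from F:
F: 0
B: 5  (via F)
D: 5  (via F)
J: 7  (via D)
E: 8  (via F)
C: 9  (via E)
H: 9  (via D)
I: 9  (via E)
A: 11  (via B)
G: 11  (via J)
Shortest route: F → D → J → G = 11 min.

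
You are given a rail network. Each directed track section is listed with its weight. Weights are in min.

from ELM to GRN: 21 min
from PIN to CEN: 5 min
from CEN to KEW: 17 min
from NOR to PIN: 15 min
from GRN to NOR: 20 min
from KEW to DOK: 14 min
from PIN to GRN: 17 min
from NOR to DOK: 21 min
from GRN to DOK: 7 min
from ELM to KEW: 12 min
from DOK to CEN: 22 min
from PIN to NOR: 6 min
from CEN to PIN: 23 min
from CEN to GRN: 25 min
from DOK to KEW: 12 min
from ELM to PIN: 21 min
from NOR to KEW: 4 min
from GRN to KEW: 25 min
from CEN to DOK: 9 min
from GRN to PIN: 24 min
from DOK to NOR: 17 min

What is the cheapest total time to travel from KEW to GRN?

Running Dijkstra from KEW:
KEW: 0
DOK: 14  (via KEW)
NOR: 31  (via DOK)
CEN: 36  (via DOK)
PIN: 46  (via NOR)
GRN: 61  (via CEN)
Shortest route: KEW → DOK → CEN → GRN = 61 min.

61 min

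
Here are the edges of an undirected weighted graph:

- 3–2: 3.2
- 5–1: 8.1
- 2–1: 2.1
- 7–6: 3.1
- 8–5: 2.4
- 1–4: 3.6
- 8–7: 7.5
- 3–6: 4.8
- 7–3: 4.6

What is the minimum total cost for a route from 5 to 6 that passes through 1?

Shortest 5→1: 5 → 1 = 8.1
Shortest 1→6: 1 → 2 → 3 → 6 = 10.1
Total via 1: 8.1 + 10.1 = 18.2.

18.2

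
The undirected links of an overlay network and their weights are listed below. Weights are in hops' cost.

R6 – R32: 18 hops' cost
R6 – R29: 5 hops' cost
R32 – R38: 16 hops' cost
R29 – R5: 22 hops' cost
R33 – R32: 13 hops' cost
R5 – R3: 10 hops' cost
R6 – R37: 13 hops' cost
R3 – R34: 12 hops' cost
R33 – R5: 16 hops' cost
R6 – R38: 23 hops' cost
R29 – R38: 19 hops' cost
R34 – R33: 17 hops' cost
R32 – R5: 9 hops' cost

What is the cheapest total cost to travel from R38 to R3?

Shortest distances from R38:
R38: 0
R32: 16  (via R38)
R29: 19  (via R38)
R6: 23  (via R38)
R5: 25  (via R32)
R33: 29  (via R32)
R3: 35  (via R5)
Shortest route: R38 → R32 → R5 → R3 = 35 hops' cost.

35 hops' cost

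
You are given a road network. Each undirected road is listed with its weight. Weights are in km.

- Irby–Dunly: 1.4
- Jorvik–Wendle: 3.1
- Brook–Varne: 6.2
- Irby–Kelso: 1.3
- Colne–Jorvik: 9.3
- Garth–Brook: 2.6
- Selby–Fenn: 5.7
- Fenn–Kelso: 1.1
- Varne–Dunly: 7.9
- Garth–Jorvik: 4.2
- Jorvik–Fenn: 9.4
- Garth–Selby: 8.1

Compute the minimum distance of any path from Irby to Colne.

21.1 km

Shortest distances from Irby:
Irby: 0
Kelso: 1.3  (via Irby)
Dunly: 1.4  (via Irby)
Fenn: 2.4  (via Kelso)
Selby: 8.1  (via Fenn)
Varne: 9.3  (via Dunly)
Jorvik: 11.8  (via Fenn)
Wendle: 14.9  (via Jorvik)
Brook: 15.5  (via Varne)
Garth: 16  (via Jorvik)
Colne: 21.1  (via Jorvik)
Shortest route: Irby → Kelso → Fenn → Jorvik → Colne = 21.1 km.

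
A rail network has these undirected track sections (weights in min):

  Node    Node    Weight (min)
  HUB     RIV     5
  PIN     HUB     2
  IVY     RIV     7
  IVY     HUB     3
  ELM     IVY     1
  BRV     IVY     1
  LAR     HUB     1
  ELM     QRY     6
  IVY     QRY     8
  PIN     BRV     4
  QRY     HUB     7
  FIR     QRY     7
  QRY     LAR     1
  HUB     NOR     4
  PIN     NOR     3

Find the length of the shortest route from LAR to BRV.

Enumerating some paths:
LAR → HUB → IVY → BRV: 1+3+1 = 5
LAR → HUB → PIN → BRV: 1+2+4 = 7
The minimum is 5 min via LAR → HUB → IVY → BRV.

5 min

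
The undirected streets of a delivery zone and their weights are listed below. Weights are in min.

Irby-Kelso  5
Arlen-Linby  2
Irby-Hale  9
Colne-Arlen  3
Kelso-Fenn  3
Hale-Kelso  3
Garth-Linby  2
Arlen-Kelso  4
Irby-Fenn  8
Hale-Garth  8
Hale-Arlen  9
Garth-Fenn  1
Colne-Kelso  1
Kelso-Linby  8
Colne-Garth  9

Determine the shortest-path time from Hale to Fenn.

6 min

Running Dijkstra from Hale:
Hale: 0
Kelso: 3  (via Hale)
Colne: 4  (via Kelso)
Fenn: 6  (via Kelso)
Shortest route: Hale → Kelso → Fenn = 6 min.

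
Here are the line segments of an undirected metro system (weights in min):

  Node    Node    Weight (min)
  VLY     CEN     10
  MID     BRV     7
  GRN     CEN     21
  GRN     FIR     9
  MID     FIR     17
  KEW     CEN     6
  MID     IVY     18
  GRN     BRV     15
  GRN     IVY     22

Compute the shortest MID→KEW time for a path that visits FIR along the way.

53 min

Best MID to FIR: MID–FIR costing 17
Best FIR to KEW: FIR–GRN–CEN–KEW costing 36
Total via FIR: 17 + 36 = 53 min.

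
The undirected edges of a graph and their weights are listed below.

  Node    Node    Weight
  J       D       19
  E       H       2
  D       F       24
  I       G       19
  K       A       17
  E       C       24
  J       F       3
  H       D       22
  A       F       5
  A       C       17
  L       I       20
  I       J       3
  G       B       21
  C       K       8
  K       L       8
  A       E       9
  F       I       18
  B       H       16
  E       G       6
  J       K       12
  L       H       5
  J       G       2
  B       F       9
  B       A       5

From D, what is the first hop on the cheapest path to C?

Compare a few routes:
D - J - K - C: 19+12+8 = 39
D - H - L - K - C: 22+5+8+8 = 43
D - J - F - A - C: 19+3+5+17 = 44
The minimum is 39 via D - J - K - C.
So from D the first move is to J.

J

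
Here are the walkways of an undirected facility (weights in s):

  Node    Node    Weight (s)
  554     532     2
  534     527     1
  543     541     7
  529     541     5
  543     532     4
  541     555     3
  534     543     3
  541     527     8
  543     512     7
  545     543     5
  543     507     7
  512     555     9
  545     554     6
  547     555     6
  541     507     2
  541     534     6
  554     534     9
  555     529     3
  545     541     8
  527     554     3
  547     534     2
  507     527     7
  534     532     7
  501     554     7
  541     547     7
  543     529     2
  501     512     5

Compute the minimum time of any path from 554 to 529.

8 s

Running Dijkstra from 554:
554: 0
532: 2  (via 554)
527: 3  (via 554)
534: 4  (via 527)
543: 6  (via 532)
545: 6  (via 554)
547: 6  (via 534)
501: 7  (via 554)
529: 8  (via 543)
Shortest route: 554–532–543–529 = 8 s.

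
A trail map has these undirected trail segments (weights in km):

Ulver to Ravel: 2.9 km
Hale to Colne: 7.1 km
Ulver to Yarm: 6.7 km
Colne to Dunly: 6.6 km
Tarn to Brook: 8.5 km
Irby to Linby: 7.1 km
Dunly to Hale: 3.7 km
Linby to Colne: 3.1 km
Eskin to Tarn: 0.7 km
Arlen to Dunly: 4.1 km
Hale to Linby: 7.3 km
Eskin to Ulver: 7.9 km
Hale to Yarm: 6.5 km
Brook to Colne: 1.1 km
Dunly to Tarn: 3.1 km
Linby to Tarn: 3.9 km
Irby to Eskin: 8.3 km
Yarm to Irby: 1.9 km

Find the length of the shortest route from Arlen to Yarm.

Enumerating some paths:
Arlen - Dunly - Tarn - Linby - Irby - Yarm: 4.1+3.1+3.9+7.1+1.9 = 20.1
Arlen - Dunly - Tarn - Eskin - Irby - Yarm: 4.1+3.1+0.7+8.3+1.9 = 18.1
Arlen - Dunly - Tarn - Eskin - Ulver - Yarm: 4.1+3.1+0.7+7.9+6.7 = 22.5
Arlen - Dunly - Hale - Yarm: 4.1+3.7+6.5 = 14.3
Cheapest is Arlen - Dunly - Hale - Yarm at 14.3 km.

14.3 km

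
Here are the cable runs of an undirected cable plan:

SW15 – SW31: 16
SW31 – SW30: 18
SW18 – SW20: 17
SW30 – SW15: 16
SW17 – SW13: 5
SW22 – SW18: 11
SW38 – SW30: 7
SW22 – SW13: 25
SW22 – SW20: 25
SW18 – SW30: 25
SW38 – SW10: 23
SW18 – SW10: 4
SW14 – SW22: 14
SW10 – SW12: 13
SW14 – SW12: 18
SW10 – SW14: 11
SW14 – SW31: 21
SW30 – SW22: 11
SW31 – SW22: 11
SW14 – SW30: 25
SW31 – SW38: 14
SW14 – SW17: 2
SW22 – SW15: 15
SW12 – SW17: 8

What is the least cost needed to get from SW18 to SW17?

17

Enumerating some paths:
SW18 → SW22 → SW14 → SW17: 11+14+2 = 27
SW18 → SW10 → SW14 → SW17: 4+11+2 = 17
SW18 → SW10 → SW12 → SW17: 4+13+8 = 25
The minimum is 17 via SW18 → SW10 → SW14 → SW17.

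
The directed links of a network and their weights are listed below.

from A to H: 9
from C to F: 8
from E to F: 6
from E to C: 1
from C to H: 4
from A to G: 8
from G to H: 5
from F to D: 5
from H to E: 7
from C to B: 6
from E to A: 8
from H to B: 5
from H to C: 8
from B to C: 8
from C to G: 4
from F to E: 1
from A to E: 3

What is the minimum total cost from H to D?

Candidate routes:
H → E → F → D: 7+6+5 = 18
H → E → C → F → D: 7+1+8+5 = 21
Cheapest is H → E → F → D at 18.

18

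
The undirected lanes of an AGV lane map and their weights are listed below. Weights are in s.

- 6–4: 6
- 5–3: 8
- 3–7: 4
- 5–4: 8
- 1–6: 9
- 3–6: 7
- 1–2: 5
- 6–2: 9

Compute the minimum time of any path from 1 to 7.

20 s

Compare a few routes:
1 - 2 - 6 - 3 - 7: 5+9+7+4 = 25
1 - 6 - 3 - 7: 9+7+4 = 20
Cheapest is 1 - 6 - 3 - 7 at 20 s.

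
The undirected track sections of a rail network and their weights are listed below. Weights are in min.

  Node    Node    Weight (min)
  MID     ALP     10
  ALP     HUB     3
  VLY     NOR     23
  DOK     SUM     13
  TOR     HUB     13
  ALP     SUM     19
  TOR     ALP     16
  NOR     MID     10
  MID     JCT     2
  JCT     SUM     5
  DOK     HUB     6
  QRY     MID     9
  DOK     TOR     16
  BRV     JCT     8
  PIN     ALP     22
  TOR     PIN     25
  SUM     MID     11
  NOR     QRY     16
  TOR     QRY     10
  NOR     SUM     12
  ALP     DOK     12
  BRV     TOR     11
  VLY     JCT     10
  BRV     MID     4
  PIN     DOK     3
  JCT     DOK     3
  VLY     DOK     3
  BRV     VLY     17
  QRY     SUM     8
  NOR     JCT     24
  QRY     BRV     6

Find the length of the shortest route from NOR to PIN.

18 min

Enumerating some paths:
NOR - MID - JCT - DOK - PIN: 10+2+3+3 = 18
NOR - SUM - JCT - DOK - PIN: 12+5+3+3 = 23
NOR - SUM - DOK - PIN: 12+13+3 = 28
The minimum is 18 min via NOR - MID - JCT - DOK - PIN.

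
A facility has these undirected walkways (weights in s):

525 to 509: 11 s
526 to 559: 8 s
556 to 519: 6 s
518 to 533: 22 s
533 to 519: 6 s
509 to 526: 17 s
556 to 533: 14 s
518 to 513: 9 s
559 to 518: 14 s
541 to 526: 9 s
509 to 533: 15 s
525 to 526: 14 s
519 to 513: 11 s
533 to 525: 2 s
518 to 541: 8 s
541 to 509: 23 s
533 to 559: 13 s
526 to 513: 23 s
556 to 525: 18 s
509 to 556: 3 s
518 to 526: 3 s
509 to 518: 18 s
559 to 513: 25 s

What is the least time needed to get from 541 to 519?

Enumerating some paths:
541–526–518–513–519: 9+3+9+11 = 32
541–509–556–519: 23+3+6 = 32
541–526–525–533–519: 9+14+2+6 = 31
541–518–513–519: 8+9+11 = 28
Cheapest is 541–518–513–519 at 28 s.

28 s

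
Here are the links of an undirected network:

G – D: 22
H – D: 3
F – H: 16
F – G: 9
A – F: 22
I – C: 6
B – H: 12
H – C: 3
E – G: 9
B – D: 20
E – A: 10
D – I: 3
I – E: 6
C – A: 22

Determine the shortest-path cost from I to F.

Enumerating some paths:
I - E - G - F: 6+9+9 = 24
I - D - H - F: 3+3+16 = 22
Cheapest is I - D - H - F at 22.

22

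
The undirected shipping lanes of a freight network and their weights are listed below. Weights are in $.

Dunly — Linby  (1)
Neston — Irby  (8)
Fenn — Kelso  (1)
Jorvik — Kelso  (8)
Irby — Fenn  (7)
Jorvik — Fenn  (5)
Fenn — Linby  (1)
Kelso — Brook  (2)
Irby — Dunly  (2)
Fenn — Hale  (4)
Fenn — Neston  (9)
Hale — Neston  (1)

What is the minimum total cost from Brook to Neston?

$8

Candidate routes:
Brook → Kelso → Fenn → Linby → Dunly → Irby → Neston: 2+1+1+1+2+8 = 15
Brook → Kelso → Fenn → Hale → Neston: 2+1+4+1 = 8
Brook → Kelso → Fenn → Neston: 2+1+9 = 12
Brook → Kelso → Fenn → Irby → Neston: 2+1+7+8 = 18
The minimum is $8 via Brook → Kelso → Fenn → Hale → Neston.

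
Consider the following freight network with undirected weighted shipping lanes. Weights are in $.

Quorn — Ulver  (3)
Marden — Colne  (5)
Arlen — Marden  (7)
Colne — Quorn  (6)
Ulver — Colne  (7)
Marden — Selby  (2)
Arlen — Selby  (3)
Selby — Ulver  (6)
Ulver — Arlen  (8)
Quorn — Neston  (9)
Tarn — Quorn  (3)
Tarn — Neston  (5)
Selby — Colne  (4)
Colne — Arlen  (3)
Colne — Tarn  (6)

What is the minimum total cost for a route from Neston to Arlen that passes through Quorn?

$17

Best Neston to Quorn: Neston → Tarn → Quorn costing 8
Best Quorn to Arlen: Quorn → Colne → Arlen costing 9
Total via Quorn: 8 + 9 = $17.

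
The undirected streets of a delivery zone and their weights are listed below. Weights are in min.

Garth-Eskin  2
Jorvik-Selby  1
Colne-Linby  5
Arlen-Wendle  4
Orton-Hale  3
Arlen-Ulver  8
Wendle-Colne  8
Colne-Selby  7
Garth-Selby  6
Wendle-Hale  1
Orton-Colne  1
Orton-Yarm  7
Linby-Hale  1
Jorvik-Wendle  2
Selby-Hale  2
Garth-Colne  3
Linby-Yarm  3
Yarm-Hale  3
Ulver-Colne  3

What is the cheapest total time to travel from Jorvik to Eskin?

9 min

Shortest distances from Jorvik:
Jorvik: 0
Selby: 1  (via Jorvik)
Wendle: 2  (via Jorvik)
Hale: 3  (via Selby)
Linby: 4  (via Hale)
Orton: 6  (via Hale)
Arlen: 6  (via Wendle)
Yarm: 6  (via Hale)
Garth: 7  (via Selby)
Colne: 7  (via Orton)
Eskin: 9  (via Garth)
Shortest route: Jorvik → Selby → Garth → Eskin = 9 min.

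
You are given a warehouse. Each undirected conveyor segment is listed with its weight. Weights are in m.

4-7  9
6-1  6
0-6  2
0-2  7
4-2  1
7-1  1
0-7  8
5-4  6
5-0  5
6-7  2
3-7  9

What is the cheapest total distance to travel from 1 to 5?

10 m

Candidate routes:
1 → 7 → 6 → 0 → 5: 1+2+2+5 = 10
1 → 7 → 0 → 5: 1+8+5 = 14
1 → 6 → 0 → 5: 6+2+5 = 13
Cheapest is 1 → 7 → 6 → 0 → 5 at 10 m.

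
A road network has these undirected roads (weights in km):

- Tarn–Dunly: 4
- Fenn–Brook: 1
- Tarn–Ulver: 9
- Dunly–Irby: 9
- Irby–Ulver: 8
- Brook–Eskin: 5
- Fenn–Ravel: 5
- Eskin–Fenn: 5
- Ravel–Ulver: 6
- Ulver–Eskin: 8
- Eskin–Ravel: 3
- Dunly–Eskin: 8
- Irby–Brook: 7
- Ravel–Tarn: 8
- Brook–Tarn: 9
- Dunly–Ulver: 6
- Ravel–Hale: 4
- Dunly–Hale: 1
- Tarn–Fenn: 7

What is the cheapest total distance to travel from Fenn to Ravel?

Settle nodes by increasing distance from Fenn:
Fenn: 0
Brook: 1  (via Fenn)
Ravel: 5  (via Fenn)
Shortest route: Fenn–Ravel = 5 km.

5 km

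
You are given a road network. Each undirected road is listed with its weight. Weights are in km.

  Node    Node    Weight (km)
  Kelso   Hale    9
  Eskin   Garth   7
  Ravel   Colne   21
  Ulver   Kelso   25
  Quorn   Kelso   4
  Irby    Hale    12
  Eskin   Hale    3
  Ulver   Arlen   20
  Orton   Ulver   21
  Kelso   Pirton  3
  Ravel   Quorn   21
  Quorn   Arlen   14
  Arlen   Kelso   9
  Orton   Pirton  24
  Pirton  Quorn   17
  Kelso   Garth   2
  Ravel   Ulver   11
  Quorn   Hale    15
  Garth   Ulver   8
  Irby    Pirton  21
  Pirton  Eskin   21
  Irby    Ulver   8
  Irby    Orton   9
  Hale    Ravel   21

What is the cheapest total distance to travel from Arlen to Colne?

Shortest distances from Arlen:
Arlen: 0
Kelso: 9  (via Arlen)
Garth: 11  (via Kelso)
Pirton: 12  (via Kelso)
Quorn: 13  (via Kelso)
Eskin: 18  (via Garth)
Hale: 18  (via Kelso)
Ulver: 19  (via Garth)
Irby: 27  (via Ulver)
Ravel: 30  (via Ulver)
Orton: 36  (via Pirton)
Colne: 51  (via Ravel)
Shortest route: Arlen → Kelso → Garth → Ulver → Ravel → Colne = 51 km.

51 km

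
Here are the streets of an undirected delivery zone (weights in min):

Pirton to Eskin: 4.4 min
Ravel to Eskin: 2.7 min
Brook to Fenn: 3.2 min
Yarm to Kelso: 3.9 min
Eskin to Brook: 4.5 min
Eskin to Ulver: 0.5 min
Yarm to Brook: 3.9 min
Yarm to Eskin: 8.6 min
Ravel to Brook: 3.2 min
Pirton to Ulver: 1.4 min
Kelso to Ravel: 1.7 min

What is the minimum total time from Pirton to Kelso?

Candidate routes:
Pirton–Eskin–Ravel–Kelso: 4.4+2.7+1.7 = 8.8
Pirton–Ulver–Eskin–Ravel–Kelso: 1.4+0.5+2.7+1.7 = 6.3
Cheapest is Pirton–Ulver–Eskin–Ravel–Kelso at 6.3 min.

6.3 min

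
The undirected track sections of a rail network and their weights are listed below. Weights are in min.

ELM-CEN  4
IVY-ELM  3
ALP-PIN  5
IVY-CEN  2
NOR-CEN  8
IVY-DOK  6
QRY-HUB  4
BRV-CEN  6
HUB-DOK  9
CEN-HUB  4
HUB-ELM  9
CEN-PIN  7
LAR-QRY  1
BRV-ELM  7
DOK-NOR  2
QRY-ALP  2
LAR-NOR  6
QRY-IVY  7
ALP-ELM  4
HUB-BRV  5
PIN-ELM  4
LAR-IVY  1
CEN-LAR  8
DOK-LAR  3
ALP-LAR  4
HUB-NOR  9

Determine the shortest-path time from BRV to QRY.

9 min

Candidate routes:
BRV–HUB–QRY: 5+4 = 9
BRV–CEN–IVY–LAR–QRY: 6+2+1+1 = 10
The minimum is 9 min via BRV–HUB–QRY.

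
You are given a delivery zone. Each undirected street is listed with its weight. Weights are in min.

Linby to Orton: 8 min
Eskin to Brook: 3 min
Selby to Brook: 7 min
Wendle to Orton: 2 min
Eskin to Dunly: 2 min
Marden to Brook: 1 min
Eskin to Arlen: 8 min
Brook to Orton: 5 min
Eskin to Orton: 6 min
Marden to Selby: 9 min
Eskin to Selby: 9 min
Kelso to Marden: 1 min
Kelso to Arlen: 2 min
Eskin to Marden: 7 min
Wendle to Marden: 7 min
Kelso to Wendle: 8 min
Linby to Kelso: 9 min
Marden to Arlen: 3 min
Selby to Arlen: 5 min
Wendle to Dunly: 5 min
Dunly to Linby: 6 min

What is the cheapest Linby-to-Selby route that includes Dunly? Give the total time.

Best Linby to Dunly: Linby → Dunly costing 6
Best Dunly to Selby: Dunly → Eskin → Selby costing 11
Total via Dunly: 6 + 11 = 17 min.

17 min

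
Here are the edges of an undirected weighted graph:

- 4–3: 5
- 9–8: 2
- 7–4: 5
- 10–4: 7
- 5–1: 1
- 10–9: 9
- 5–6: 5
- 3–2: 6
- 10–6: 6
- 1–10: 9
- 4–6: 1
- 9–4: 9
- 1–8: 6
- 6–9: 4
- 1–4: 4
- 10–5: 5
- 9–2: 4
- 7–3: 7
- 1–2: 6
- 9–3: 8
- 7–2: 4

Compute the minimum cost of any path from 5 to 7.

Compare a few routes:
5–1–4–7: 1+4+5 = 10
5–1–2–7: 1+6+4 = 11
The minimum is 10 via 5–1–4–7.

10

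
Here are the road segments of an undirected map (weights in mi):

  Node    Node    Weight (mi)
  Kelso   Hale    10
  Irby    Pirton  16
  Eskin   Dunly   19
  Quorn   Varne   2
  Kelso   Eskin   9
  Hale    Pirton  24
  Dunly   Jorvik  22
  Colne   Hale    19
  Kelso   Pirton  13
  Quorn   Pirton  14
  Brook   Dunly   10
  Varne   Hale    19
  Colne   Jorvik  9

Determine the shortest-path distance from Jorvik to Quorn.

Running Dijkstra from Jorvik:
Jorvik: 0
Colne: 9  (via Jorvik)
Dunly: 22  (via Jorvik)
Hale: 28  (via Colne)
Brook: 32  (via Dunly)
Kelso: 38  (via Hale)
Eskin: 41  (via Dunly)
Varne: 47  (via Hale)
Quorn: 49  (via Varne)
Shortest route: Jorvik → Colne → Hale → Varne → Quorn = 49 mi.

49 mi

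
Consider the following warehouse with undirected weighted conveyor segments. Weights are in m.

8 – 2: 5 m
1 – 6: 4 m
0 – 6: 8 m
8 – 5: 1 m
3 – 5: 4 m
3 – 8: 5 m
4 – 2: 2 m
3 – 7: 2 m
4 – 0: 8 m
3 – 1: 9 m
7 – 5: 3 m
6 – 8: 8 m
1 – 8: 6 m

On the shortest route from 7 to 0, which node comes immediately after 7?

Candidate routes:
7 - 5 - 8 - 2 - 4 - 0: 3+1+5+2+8 = 19
7 - 5 - 8 - 6 - 0: 3+1+8+8 = 20
7 - 3 - 5 - 8 - 2 - 4 - 0: 2+4+1+5+2+8 = 22
The minimum is 19 m via 7 - 5 - 8 - 2 - 4 - 0.
So from 7 the first move is to 5.

5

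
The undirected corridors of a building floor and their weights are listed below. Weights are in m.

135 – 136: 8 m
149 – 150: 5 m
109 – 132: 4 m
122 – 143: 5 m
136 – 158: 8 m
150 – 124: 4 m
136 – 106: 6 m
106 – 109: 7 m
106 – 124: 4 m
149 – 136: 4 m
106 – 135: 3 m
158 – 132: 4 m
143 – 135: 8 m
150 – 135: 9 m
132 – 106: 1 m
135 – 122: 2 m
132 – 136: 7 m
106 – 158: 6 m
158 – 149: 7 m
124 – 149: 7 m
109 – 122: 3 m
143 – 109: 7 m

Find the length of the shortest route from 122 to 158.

Settle nodes by increasing distance from 122:
122: 0
135: 2  (via 122)
109: 3  (via 122)
106: 5  (via 135)
143: 5  (via 122)
132: 6  (via 106)
124: 9  (via 106)
136: 10  (via 135)
158: 10  (via 132)
Shortest route: 122 → 135 → 106 → 132 → 158 = 10 m.

10 m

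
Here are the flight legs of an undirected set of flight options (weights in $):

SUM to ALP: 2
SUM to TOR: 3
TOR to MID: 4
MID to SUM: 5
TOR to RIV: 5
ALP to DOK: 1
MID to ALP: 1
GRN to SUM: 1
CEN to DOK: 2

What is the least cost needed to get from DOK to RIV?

$11

Settle nodes by increasing distance from DOK:
DOK: 0
ALP: 1  (via DOK)
CEN: 2  (via DOK)
MID: 2  (via ALP)
SUM: 3  (via ALP)
GRN: 4  (via SUM)
TOR: 6  (via MID)
RIV: 11  (via TOR)
Shortest route: DOK–ALP–MID–TOR–RIV = $11.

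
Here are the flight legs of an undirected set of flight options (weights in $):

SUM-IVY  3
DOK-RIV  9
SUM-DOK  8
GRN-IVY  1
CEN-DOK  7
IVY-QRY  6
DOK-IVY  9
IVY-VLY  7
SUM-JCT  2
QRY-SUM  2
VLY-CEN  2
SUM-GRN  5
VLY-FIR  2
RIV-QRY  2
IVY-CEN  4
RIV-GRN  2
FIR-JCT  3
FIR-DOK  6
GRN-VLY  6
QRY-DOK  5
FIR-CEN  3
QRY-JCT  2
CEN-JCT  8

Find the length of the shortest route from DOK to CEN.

$7

Running Dijkstra from DOK:
DOK: 0
QRY: 5  (via DOK)
FIR: 6  (via DOK)
SUM: 7  (via QRY)
RIV: 7  (via QRY)
JCT: 7  (via QRY)
CEN: 7  (via DOK)
Shortest route: DOK → CEN = $7.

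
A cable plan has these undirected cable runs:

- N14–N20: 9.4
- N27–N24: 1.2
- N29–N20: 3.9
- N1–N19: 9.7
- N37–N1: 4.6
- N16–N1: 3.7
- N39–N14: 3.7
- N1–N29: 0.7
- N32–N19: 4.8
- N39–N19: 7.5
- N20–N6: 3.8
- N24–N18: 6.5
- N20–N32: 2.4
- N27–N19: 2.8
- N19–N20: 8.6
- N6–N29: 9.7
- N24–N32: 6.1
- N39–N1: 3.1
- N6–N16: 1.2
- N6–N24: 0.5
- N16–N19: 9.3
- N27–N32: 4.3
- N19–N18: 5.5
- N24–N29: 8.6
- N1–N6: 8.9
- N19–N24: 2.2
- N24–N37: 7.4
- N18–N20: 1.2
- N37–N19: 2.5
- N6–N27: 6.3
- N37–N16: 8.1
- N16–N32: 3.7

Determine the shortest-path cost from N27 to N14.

13.4

Enumerating some paths:
N27 → N19 → N39 → N14: 2.8+7.5+3.7 = 14
N27 → N24 → N6 → N16 → N1 → N39 → N14: 1.2+0.5+1.2+3.7+3.1+3.7 = 13.4
The minimum is 13.4 via N27 → N24 → N6 → N16 → N1 → N39 → N14.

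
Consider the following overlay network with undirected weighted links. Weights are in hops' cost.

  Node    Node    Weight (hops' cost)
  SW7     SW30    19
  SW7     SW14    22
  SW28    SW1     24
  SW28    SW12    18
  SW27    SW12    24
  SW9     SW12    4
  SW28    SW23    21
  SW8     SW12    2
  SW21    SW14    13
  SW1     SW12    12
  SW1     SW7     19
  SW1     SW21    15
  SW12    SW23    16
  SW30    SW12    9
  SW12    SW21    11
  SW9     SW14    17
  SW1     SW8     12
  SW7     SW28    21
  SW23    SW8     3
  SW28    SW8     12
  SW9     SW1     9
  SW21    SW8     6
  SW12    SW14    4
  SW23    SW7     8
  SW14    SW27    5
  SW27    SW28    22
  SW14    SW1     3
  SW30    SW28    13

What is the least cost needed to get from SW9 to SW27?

13 hops' cost

Compare a few routes:
SW9–SW12–SW14–SW27: 4+4+5 = 13
SW9–SW1–SW14–SW27: 9+3+5 = 17
SW9–SW14–SW27: 17+5 = 22
The minimum is 13 hops' cost via SW9–SW12–SW14–SW27.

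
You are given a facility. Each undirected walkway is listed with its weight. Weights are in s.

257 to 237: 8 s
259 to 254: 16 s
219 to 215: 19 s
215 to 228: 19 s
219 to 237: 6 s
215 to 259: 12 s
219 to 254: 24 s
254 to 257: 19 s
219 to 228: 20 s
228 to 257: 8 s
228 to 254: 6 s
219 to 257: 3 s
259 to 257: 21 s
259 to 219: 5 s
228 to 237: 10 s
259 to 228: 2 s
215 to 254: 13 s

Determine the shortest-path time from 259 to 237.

11 s

Compare a few routes:
259–219–237: 5+6 = 11
259–228–237: 2+10 = 12
The minimum is 11 s via 259–219–237.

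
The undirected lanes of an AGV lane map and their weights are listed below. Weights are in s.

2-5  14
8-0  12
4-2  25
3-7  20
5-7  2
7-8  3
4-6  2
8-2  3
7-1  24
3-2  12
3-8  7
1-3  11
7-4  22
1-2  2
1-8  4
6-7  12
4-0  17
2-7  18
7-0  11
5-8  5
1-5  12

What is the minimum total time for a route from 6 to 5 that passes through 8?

20 s

Shortest 6→8: 6–7–8 = 15
Best 8 to 5: 8–5 costing 5
Total via 8: 15 + 5 = 20 s.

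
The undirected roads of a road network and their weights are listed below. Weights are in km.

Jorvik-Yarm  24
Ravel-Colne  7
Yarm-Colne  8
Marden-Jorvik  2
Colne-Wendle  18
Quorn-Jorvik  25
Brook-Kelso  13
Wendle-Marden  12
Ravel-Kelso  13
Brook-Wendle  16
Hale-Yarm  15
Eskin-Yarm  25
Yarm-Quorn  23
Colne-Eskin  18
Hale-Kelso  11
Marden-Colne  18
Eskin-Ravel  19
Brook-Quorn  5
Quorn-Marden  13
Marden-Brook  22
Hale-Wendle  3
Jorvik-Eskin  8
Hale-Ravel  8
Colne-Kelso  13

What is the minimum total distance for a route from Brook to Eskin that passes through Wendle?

38 km

Shortest Brook→Wendle: Brook → Wendle = 16
Shortest Wendle→Eskin: Wendle → Marden → Jorvik → Eskin = 22
Total via Wendle: 16 + 22 = 38 km.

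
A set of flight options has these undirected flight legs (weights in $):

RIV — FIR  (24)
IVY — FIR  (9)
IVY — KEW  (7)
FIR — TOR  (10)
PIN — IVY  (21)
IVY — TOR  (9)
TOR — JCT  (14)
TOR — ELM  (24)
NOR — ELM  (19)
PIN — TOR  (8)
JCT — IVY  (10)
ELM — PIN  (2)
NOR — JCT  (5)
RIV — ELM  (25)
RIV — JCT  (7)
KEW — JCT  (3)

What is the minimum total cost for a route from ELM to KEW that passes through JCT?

Best ELM to JCT: ELM → PIN → TOR → JCT costing 24
Best JCT to KEW: JCT → KEW costing 3
Total via JCT: 24 + 3 = $27.

$27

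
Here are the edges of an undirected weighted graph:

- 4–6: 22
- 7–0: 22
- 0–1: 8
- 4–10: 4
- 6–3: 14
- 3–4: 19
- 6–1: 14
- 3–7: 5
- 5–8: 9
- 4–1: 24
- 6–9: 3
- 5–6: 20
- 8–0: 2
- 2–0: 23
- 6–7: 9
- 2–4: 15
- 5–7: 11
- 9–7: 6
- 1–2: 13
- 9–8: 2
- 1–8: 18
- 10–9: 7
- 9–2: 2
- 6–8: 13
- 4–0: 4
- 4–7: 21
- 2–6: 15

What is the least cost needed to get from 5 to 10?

Settle nodes by increasing distance from 5:
5: 0
8: 9  (via 5)
0: 11  (via 8)
7: 11  (via 5)
9: 11  (via 8)
2: 13  (via 9)
6: 14  (via 9)
4: 15  (via 0)
3: 16  (via 7)
10: 18  (via 9)
Shortest route: 5–8–9–10 = 18.

18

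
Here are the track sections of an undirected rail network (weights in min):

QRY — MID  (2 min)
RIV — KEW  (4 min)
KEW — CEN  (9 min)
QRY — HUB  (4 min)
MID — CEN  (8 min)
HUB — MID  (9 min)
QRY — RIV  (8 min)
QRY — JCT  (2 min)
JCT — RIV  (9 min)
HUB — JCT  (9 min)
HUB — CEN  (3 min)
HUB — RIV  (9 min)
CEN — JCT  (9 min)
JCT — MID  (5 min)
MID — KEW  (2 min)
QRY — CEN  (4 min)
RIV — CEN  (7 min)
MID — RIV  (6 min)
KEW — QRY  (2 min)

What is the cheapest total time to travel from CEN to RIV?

Enumerating some paths:
CEN–QRY–MID–RIV: 4+2+6 = 12
CEN–QRY–KEW–RIV: 4+2+4 = 10
CEN–RIV: 7 = 7
CEN–QRY–RIV: 4+8 = 12
The minimum is 7 min via CEN–RIV.

7 min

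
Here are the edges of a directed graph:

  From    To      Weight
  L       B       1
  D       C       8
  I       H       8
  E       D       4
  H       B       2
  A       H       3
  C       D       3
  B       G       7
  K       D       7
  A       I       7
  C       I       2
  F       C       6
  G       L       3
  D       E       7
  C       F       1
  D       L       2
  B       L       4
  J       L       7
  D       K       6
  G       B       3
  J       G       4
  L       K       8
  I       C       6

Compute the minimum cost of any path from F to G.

19

Shortest distances from F:
F: 0
C: 6  (via F)
I: 8  (via C)
D: 9  (via C)
L: 11  (via D)
B: 12  (via L)
K: 15  (via D)
E: 16  (via D)
H: 16  (via I)
G: 19  (via B)
Shortest route: F–C–D–L–B–G = 19.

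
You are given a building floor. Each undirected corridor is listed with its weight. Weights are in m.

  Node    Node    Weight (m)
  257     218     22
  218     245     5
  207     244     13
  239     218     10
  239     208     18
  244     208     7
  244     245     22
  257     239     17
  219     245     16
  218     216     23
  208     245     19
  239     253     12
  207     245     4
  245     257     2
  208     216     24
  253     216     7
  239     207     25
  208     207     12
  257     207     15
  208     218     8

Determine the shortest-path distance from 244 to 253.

Compare a few routes:
244–208–216–253: 7+24+7 = 38
244–208–239–253: 7+18+12 = 37
Cheapest is 244–208–239–253 at 37 m.

37 m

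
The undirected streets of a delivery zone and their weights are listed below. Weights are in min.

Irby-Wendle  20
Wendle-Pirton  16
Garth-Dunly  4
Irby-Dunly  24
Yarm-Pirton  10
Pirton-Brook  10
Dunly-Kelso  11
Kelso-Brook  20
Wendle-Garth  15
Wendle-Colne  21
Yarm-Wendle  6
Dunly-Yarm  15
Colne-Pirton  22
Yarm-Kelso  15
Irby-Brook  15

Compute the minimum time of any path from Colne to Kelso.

Settle nodes by increasing distance from Colne:
Colne: 0
Wendle: 21  (via Colne)
Pirton: 22  (via Colne)
Yarm: 27  (via Wendle)
Brook: 32  (via Pirton)
Garth: 36  (via Wendle)
Dunly: 40  (via Garth)
Irby: 41  (via Wendle)
Kelso: 42  (via Yarm)
Shortest route: Colne → Wendle → Yarm → Kelso = 42 min.

42 min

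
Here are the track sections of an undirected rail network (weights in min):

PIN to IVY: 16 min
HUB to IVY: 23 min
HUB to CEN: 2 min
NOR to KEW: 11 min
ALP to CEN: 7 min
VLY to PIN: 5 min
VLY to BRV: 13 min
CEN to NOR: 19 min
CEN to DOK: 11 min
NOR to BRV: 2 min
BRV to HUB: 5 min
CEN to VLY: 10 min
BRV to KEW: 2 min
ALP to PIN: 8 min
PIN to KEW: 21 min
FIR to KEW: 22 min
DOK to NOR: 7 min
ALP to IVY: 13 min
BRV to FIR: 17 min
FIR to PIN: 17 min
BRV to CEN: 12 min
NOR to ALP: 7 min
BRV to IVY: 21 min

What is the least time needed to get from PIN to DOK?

22 min

Compare a few routes:
PIN → ALP → NOR → DOK: 8+7+7 = 22
PIN → ALP → CEN → DOK: 8+7+11 = 26
PIN → VLY → CEN → DOK: 5+10+11 = 26
Cheapest is PIN → ALP → NOR → DOK at 22 min.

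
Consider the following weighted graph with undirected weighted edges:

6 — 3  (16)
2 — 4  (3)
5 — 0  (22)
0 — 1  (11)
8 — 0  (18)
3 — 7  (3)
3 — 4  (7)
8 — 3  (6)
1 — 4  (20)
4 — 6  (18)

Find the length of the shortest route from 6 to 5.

Enumerating some paths:
6–4–3–8–0–5: 18+7+6+18+22 = 71
6–3–8–0–5: 16+6+18+22 = 62
6–4–1–0–5: 18+20+11+22 = 71
The minimum is 62 via 6–3–8–0–5.

62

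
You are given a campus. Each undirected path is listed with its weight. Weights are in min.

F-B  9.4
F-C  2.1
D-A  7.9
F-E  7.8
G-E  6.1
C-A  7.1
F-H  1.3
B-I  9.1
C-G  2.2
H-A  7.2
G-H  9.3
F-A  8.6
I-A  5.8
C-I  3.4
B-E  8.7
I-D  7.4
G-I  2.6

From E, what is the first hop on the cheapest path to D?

Compare a few routes:
E → G → C → I → D: 6.1+2.2+3.4+7.4 = 19.1
E → G → I → D: 6.1+2.6+7.4 = 16.1
The minimum is 16.1 min via E → G → I → D.
So from E the first move is to G.

G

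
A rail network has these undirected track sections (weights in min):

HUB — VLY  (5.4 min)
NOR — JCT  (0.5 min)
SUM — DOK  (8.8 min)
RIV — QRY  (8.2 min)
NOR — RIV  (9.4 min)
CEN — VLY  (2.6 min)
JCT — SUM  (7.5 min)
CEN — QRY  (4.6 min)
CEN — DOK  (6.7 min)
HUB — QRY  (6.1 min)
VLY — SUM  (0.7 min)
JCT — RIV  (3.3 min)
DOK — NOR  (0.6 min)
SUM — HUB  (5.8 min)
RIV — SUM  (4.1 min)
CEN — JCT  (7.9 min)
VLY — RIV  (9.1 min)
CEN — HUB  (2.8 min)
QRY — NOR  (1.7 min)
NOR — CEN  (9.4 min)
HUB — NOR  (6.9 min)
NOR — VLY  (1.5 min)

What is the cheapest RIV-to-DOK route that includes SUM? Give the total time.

Best RIV to SUM: RIV → SUM costing 4.1
Shortest SUM→DOK: SUM → VLY → NOR → DOK = 2.8
Total via SUM: 4.1 + 2.8 = 6.9 min.

6.9 min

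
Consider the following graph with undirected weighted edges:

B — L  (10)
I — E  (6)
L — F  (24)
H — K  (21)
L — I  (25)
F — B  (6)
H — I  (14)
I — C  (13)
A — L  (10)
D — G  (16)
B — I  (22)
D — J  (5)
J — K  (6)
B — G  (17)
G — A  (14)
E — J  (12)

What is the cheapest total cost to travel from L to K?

49

Shortest distances from L:
L: 0
A: 10  (via L)
B: 10  (via L)
F: 16  (via B)
G: 24  (via A)
I: 25  (via L)
E: 31  (via I)
C: 38  (via I)
H: 39  (via I)
D: 40  (via G)
J: 43  (via E)
K: 49  (via J)
Shortest route: L → I → E → J → K = 49.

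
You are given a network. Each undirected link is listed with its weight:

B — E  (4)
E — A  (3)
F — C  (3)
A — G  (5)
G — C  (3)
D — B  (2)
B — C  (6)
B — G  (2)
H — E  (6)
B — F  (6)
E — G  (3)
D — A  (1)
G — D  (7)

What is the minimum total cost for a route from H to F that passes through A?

18

Shortest H→A: H → E → A = 9
Shortest A→F: A → D → B → F = 9
Total via A: 9 + 9 = 18.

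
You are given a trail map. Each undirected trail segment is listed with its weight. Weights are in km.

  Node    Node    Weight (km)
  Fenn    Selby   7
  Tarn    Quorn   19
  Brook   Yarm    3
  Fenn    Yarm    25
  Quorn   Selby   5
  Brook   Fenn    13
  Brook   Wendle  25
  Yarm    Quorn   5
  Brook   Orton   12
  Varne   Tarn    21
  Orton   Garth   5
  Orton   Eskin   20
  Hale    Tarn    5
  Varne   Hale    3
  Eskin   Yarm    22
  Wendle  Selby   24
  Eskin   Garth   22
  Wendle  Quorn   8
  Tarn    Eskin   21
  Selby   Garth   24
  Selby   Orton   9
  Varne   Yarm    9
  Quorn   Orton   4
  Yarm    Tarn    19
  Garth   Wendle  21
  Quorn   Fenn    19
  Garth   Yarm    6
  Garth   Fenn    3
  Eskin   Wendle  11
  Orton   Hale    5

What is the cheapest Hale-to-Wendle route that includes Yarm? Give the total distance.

25 km

Best Hale to Yarm: Hale → Varne → Yarm costing 12
Best Yarm to Wendle: Yarm → Quorn → Wendle costing 13
Total via Yarm: 12 + 13 = 25 km.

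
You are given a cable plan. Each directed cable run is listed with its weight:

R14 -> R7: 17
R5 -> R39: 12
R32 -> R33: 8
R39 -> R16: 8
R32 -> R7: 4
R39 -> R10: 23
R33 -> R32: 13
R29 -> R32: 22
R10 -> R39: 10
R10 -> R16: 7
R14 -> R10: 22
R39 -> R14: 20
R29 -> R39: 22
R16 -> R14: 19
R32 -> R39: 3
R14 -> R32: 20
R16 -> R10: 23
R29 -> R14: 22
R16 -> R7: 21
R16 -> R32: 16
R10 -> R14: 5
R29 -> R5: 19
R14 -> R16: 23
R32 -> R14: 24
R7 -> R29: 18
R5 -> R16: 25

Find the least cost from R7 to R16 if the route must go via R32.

51

Shortest R7→R32: R7 → R29 → R32 = 40
Best R32 to R16: R32 → R39 → R16 costing 11
Total via R32: 40 + 11 = 51.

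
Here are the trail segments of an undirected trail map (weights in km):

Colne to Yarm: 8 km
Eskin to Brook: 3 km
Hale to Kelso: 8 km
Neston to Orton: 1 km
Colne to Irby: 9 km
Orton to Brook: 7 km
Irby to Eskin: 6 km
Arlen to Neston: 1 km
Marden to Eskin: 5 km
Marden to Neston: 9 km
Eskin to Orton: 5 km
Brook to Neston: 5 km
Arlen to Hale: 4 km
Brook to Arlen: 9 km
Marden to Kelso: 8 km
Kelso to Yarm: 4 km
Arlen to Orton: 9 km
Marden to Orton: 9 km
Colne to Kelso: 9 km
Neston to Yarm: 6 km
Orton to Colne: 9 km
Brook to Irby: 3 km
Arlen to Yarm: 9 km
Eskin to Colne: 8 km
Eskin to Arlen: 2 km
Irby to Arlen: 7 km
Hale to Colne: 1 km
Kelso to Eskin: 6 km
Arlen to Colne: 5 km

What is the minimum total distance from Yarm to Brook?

11 km

Candidate routes:
Yarm - Kelso - Eskin - Brook: 4+6+3 = 13
Yarm - Neston - Arlen - Eskin - Brook: 6+1+2+3 = 12
Yarm - Neston - Brook: 6+5 = 11
Cheapest is Yarm - Neston - Brook at 11 km.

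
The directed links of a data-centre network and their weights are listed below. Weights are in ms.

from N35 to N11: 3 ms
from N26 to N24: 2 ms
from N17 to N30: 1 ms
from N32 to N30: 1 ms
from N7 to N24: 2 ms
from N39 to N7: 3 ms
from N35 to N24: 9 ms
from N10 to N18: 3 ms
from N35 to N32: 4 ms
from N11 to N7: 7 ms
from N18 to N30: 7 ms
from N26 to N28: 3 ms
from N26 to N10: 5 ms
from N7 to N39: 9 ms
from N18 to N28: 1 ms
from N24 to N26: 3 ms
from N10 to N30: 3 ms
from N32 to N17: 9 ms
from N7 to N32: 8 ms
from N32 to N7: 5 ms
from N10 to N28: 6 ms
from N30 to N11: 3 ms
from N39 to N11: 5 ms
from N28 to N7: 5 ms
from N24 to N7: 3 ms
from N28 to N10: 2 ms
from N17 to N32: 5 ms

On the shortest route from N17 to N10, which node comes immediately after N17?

Candidate routes:
N17 - N30 - N11 - N7 - N24 - N26 - N28 - N10: 1+3+7+2+3+3+2 = 21
N17 - N32 - N7 - N24 - N26 - N10: 5+5+2+3+5 = 20
The minimum is 20 ms via N17 - N32 - N7 - N24 - N26 - N10.
So from N17 the first move is to N32.

N32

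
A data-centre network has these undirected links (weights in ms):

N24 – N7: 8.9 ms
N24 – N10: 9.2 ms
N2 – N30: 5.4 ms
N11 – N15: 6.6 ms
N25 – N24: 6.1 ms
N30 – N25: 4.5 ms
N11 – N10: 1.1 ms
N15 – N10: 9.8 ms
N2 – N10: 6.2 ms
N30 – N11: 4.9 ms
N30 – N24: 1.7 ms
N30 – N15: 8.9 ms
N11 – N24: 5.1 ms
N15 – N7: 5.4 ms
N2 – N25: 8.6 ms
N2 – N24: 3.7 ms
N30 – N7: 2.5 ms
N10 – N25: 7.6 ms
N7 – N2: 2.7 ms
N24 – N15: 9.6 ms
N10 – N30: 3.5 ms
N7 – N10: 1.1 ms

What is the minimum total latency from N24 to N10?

Compare a few routes:
N24 - N11 - N10: 5.1+1.1 = 6.2
N24 - N30 - N10: 1.7+3.5 = 5.2
N24 - N30 - N7 - N10: 1.7+2.5+1.1 = 5.3
N24 - N2 - N7 - N10: 3.7+2.7+1.1 = 7.5
Cheapest is N24 - N30 - N10 at 5.2 ms.

5.2 ms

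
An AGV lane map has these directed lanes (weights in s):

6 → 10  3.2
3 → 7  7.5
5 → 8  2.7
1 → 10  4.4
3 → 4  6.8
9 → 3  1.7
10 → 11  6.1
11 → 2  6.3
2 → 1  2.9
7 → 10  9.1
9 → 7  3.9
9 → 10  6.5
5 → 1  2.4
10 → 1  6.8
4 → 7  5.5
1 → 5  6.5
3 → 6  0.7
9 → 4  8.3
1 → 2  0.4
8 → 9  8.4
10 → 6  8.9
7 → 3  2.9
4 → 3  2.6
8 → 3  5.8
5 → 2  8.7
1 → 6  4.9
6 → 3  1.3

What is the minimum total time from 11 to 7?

Settle nodes by increasing distance from 11:
11: 0
2: 6.3  (via 11)
1: 9.2  (via 2)
10: 13.6  (via 1)
6: 14.1  (via 1)
3: 15.4  (via 6)
5: 15.7  (via 1)
8: 18.4  (via 5)
4: 22.2  (via 3)
7: 22.9  (via 3)
Shortest route: 11 → 2 → 1 → 6 → 3 → 7 = 22.9 s.

22.9 s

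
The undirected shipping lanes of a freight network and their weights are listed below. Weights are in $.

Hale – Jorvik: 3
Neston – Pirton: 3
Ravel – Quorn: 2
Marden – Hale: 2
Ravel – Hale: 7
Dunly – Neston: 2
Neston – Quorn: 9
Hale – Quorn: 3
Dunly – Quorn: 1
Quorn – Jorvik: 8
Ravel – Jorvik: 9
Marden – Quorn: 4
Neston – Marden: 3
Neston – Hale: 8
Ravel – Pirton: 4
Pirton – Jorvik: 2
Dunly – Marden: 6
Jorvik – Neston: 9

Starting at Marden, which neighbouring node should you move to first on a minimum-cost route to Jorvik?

Compare a few routes:
Marden–Hale–Jorvik: 2+3 = 5
Marden–Neston–Pirton–Jorvik: 3+3+2 = 8
The minimum is $5 via Marden–Hale–Jorvik.
So from Marden the first move is to Hale.

Hale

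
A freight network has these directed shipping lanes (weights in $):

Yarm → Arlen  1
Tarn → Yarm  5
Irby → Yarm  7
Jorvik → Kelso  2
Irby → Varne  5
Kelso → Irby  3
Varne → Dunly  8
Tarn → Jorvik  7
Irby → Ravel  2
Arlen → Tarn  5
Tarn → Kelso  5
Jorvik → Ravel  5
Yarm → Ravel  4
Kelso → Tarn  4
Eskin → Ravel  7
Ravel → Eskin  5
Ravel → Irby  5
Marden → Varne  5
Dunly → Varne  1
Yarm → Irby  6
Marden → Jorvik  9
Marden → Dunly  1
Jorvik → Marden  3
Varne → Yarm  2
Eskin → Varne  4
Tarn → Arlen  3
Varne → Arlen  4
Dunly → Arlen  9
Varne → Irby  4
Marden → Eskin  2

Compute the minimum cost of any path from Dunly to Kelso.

Shortest distances from Dunly:
Dunly: 0
Varne: 1  (via Dunly)
Yarm: 3  (via Varne)
Arlen: 4  (via Yarm)
Irby: 5  (via Varne)
Ravel: 7  (via Yarm)
Tarn: 9  (via Arlen)
Eskin: 12  (via Ravel)
Kelso: 14  (via Tarn)
Shortest route: Dunly → Varne → Yarm → Arlen → Tarn → Kelso = $14.

$14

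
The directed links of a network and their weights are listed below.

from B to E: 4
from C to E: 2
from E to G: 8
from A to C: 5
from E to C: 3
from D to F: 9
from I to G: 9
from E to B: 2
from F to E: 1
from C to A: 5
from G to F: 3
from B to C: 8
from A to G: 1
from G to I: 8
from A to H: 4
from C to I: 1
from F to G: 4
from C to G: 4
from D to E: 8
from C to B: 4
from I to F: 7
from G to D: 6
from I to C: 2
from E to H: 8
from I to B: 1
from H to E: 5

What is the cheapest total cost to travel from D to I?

Settle nodes by increasing distance from D:
D: 0
E: 8  (via D)
F: 9  (via D)
B: 10  (via E)
C: 11  (via E)
I: 12  (via C)
Shortest route: D–E–C–I = 12.

12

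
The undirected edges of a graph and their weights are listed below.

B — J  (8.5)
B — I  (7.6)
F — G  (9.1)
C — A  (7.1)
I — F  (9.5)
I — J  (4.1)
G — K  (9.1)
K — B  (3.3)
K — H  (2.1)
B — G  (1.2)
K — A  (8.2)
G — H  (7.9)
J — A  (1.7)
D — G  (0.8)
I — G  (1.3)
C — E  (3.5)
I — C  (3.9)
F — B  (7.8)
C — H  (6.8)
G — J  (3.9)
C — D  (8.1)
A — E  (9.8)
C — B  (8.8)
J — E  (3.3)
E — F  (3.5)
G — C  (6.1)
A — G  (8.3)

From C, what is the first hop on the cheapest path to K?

Compare a few routes:
C - B - K: 8.8+3.3 = 12.1
C - I - G - B - K: 3.9+1.3+1.2+3.3 = 9.7
C - H - K: 6.8+2.1 = 8.9
C - G - B - K: 6.1+1.2+3.3 = 10.6
Cheapest is C - H - K at 8.9.
So from C the first move is to H.

H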